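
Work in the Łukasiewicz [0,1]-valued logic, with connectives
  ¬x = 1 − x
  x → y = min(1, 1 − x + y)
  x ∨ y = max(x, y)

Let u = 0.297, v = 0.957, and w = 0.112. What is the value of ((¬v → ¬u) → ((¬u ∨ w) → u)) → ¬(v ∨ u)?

0.449

¬v = 1 − 0.957 = 0.043
¬u = 1 − 0.297 = 0.703
¬v → ¬u = min(1, 1 − 0.043 + 0.703) = min(1, 1.660) = 1.000
¬u ∨ w = max(0.703, 0.112) = 0.703
(¬u ∨ w) → u = min(1, 1 − 0.703 + 0.297) = min(1, 0.594) = 0.594
(¬v → ¬u) → ((¬u ∨ w) → u) = min(1, 1 − 1.000 + 0.594) = min(1, 0.594) = 0.594
v ∨ u = max(0.957, 0.297) = 0.957
¬(v ∨ u) = 1 − 0.957 = 0.043
((¬v → ¬u) → ((¬u ∨ w) → u)) → ¬(v ∨ u) = min(1, 1 − 0.594 + 0.043) = min(1, 0.449) = 0.449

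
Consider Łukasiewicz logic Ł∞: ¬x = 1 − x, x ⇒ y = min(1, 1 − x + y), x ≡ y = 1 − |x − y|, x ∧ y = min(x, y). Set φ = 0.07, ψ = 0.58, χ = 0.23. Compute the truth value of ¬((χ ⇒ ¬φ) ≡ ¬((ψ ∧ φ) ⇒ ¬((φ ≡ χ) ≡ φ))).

1.00

¬φ = 1 − 0.07 = 0.93
χ ⇒ ¬φ = min(1, 1 − 0.23 + 0.93) = min(1, 1.70) = 1.00
ψ ∧ φ = min(0.58, 0.07) = 0.07
φ ≡ χ = 1 − |0.07 − 0.23| = 1 − 0.16 = 0.84
(φ ≡ χ) ≡ φ = 1 − |0.84 − 0.07| = 1 − 0.77 = 0.23
¬((φ ≡ χ) ≡ φ) = 1 − 0.23 = 0.77
(ψ ∧ φ) ⇒ ¬((φ ≡ χ) ≡ φ) = min(1, 1 − 0.07 + 0.77) = min(1, 1.70) = 1.00
¬((ψ ∧ φ) ⇒ ¬((φ ≡ χ) ≡ φ)) = 1 − 1.00 = 0.00
(χ ⇒ ¬φ) ≡ ¬((ψ ∧ φ) ⇒ ¬((φ ≡ χ) ≡ φ)) = 1 − |1.00 − 0.00| = 1 − 1.00 = 0.00
¬((χ ⇒ ¬φ) ≡ ¬((ψ ∧ φ) ⇒ ¬((φ ≡ χ) ≡ φ))) = 1 − 0.00 = 1.00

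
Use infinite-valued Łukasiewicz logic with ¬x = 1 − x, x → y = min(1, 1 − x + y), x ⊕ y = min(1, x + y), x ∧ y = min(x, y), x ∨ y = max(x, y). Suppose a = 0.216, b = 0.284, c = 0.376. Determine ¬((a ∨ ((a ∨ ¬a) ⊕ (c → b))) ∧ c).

¬a = 1 − 0.216 = 0.784
a ∨ ¬a = max(0.216, 0.784) = 0.784
c → b = min(1, 1 − 0.376 + 0.284) = min(1, 0.908) = 0.908
(a ∨ ¬a) ⊕ (c → b) = min(1, 0.784 + 0.908) = min(1, 1.692) = 1.000
a ∨ ((a ∨ ¬a) ⊕ (c → b)) = max(0.216, 1.000) = 1.000
(a ∨ ((a ∨ ¬a) ⊕ (c → b))) ∧ c = min(1.000, 0.376) = 0.376
¬((a ∨ ((a ∨ ¬a) ⊕ (c → b))) ∧ c) = 1 − 0.376 = 0.624

0.624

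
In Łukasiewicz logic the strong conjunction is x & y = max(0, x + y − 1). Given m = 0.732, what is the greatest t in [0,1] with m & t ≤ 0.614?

The residuum of the Łukasiewicz t-norm gives the supremum: min(1, 1 − 0.732 + 0.614).
1 − 0.732 + 0.614 = 0.882, so t = min(1, 0.882) = 0.882.
Check: 0.732 & 0.882 = max(0, 0.614) = 0.614 ≤ 0.614.

0.882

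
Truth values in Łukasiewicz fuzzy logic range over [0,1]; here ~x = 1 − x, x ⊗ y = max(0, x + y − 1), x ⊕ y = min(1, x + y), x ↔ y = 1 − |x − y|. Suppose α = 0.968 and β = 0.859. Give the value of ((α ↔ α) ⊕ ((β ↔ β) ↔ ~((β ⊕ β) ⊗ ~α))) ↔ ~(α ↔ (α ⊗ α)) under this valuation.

0.032

α ↔ α = 1 − |0.968 − 0.968| = 1 − 0.000 = 1.000
β ↔ β = 1 − |0.859 − 0.859| = 1 − 0.000 = 1.000
β ⊕ β = min(1, 0.859 + 0.859) = min(1, 1.718) = 1.000
~α = 1 − 0.968 = 0.032
(β ⊕ β) ⊗ ~α = max(0, 1.000 + 0.032 − 1) = max(0, 0.032) = 0.032
~((β ⊕ β) ⊗ ~α) = 1 − 0.032 = 0.968
(β ↔ β) ↔ ~((β ⊕ β) ⊗ ~α) = 1 − |1.000 − 0.968| = 1 − 0.032 = 0.968
(α ↔ α) ⊕ ((β ↔ β) ↔ ~((β ⊕ β) ⊗ ~α)) = min(1, 1.000 + 0.968) = min(1, 1.968) = 1.000
α ⊗ α = max(0, 0.968 + 0.968 − 1) = max(0, 0.936) = 0.936
α ↔ (α ⊗ α) = 1 − |0.968 − 0.936| = 1 − 0.032 = 0.968
~(α ↔ (α ⊗ α)) = 1 − 0.968 = 0.032
((α ↔ α) ⊕ ((β ↔ β) ↔ ~((β ⊕ β) ⊗ ~α))) ↔ ~(α ↔ (α ⊗ α)) = 1 − |1.000 − 0.032| = 1 − 0.968 = 0.032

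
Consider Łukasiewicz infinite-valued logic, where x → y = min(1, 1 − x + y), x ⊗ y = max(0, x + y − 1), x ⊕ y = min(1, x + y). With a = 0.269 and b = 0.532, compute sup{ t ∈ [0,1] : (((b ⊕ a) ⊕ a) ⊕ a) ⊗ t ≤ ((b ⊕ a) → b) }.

b ⊕ a = min(1, 0.532 + 0.269) = min(1, 0.801) = 0.801
(b ⊕ a) ⊕ a = min(1, 0.801 + 0.269) = min(1, 1.070) = 1.000
((b ⊕ a) ⊕ a) ⊕ a = min(1, 1.000 + 0.269) = min(1, 1.269) = 1.000
So the left factor is ((b ⊕ a) ⊕ a) ⊕ a = 1.000.
(b ⊕ a) → b = min(1, 1 − 0.801 + 0.532) = min(1, 0.731) = 0.731
So the right-hand bound is (b ⊕ a) → b = 0.731.
The residuum of the Łukasiewicz t-norm gives the supremum: min(1, 1 − 1.000 + 0.731).
1 − 1.000 + 0.731 = 0.731, so t = min(1, 0.731) = 0.731.
Check: 1.000 ⊗ 0.731 = max(0, 0.731) = 0.731 ≤ 0.731.

0.731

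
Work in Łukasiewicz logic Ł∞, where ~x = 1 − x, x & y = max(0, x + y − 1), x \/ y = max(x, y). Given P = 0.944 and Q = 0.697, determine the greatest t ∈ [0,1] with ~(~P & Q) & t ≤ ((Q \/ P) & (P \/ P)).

~P = 1 − 0.944 = 0.056
~P & Q = max(0, 0.056 + 0.697 − 1) = max(0, -0.247) = 0.000
~(~P & Q) = 1 − 0.000 = 1.000
So the left factor is ~(~P & Q) = 1.000.
Q \/ P = max(0.697, 0.944) = 0.944
P \/ P = max(0.944, 0.944) = 0.944
(Q \/ P) & (P \/ P) = max(0, 0.944 + 0.944 − 1) = max(0, 0.888) = 0.888
So the right-hand bound is (Q \/ P) & (P \/ P) = 0.888.
The residuum of the Łukasiewicz t-norm gives the supremum: min(1, 1 − 1.000 + 0.888).
1 − 1.000 + 0.888 = 0.888, so t = min(1, 0.888) = 0.888.
Check: 1.000 & 0.888 = max(0, 0.888) = 0.888 ≤ 0.888.

0.888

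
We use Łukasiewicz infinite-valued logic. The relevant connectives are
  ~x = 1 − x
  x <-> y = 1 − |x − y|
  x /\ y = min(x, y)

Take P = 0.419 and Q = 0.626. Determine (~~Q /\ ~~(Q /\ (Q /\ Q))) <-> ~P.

0.955

~Q = 1 − 0.626 = 0.374
~~Q = 1 − 0.374 = 0.626
Q /\ Q = min(0.626, 0.626) = 0.626
Q /\ (Q /\ Q) = min(0.626, 0.626) = 0.626
~(Q /\ (Q /\ Q)) = 1 − 0.626 = 0.374
~~(Q /\ (Q /\ Q)) = 1 − 0.374 = 0.626
~~Q /\ ~~(Q /\ (Q /\ Q)) = min(0.626, 0.626) = 0.626
~P = 1 − 0.419 = 0.581
(~~Q /\ ~~(Q /\ (Q /\ Q))) <-> ~P = 1 − |0.626 − 0.581| = 1 − 0.045 = 0.955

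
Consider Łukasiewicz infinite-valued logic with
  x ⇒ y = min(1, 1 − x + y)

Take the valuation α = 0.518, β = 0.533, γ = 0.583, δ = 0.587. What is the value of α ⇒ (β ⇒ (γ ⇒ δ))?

1.000

γ ⇒ δ = min(1, 1 − 0.583 + 0.587) = min(1, 1.004) = 1.000
β ⇒ (γ ⇒ δ) = min(1, 1 − 0.533 + 1.000) = min(1, 1.467) = 1.000
α ⇒ (β ⇒ (γ ⇒ δ)) = min(1, 1 − 0.518 + 1.000) = min(1, 1.482) = 1.000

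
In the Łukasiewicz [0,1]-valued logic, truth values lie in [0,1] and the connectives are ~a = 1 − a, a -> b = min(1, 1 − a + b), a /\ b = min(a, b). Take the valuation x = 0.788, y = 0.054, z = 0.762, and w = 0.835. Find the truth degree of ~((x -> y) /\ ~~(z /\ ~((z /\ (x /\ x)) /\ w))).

x -> y = min(1, 1 − 0.788 + 0.054) = min(1, 0.266) = 0.266
x /\ x = min(0.788, 0.788) = 0.788
z /\ (x /\ x) = min(0.762, 0.788) = 0.762
(z /\ (x /\ x)) /\ w = min(0.762, 0.835) = 0.762
~((z /\ (x /\ x)) /\ w) = 1 − 0.762 = 0.238
z /\ ~((z /\ (x /\ x)) /\ w) = min(0.762, 0.238) = 0.238
~(z /\ ~((z /\ (x /\ x)) /\ w)) = 1 − 0.238 = 0.762
~~(z /\ ~((z /\ (x /\ x)) /\ w)) = 1 − 0.762 = 0.238
(x -> y) /\ ~~(z /\ ~((z /\ (x /\ x)) /\ w)) = min(0.266, 0.238) = 0.238
~((x -> y) /\ ~~(z /\ ~((z /\ (x /\ x)) /\ w))) = 1 − 0.238 = 0.762

0.762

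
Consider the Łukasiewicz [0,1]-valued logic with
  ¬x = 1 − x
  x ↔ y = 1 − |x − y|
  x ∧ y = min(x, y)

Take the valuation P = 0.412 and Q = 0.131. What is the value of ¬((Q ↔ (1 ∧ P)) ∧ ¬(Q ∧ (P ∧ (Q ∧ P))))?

1 ∧ P = min(1.000, 0.412) = 0.412
Q ↔ (1 ∧ P) = 1 − |0.131 − 0.412| = 1 − 0.281 = 0.719
Q ∧ P = min(0.131, 0.412) = 0.131
P ∧ (Q ∧ P) = min(0.412, 0.131) = 0.131
Q ∧ (P ∧ (Q ∧ P)) = min(0.131, 0.131) = 0.131
¬(Q ∧ (P ∧ (Q ∧ P))) = 1 − 0.131 = 0.869
(Q ↔ (1 ∧ P)) ∧ ¬(Q ∧ (P ∧ (Q ∧ P))) = min(0.719, 0.869) = 0.719
¬((Q ↔ (1 ∧ P)) ∧ ¬(Q ∧ (P ∧ (Q ∧ P)))) = 1 − 0.719 = 0.281

0.281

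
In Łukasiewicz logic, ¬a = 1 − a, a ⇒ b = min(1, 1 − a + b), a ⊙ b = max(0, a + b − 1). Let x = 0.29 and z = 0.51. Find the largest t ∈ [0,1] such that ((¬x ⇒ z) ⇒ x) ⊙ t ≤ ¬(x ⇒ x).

0.51

¬x = 1 − 0.29 = 0.71
¬x ⇒ z = min(1, 1 − 0.71 + 0.51) = min(1, 0.80) = 0.80
(¬x ⇒ z) ⇒ x = min(1, 1 − 0.80 + 0.29) = min(1, 0.49) = 0.49
So the left factor is (¬x ⇒ z) ⇒ x = 0.49.
x ⇒ x = min(1, 1 − 0.29 + 0.29) = min(1, 1.00) = 1.00
¬(x ⇒ x) = 1 − 1.00 = 0.00
So the right-hand bound is ¬(x ⇒ x) = 0.00.
The residuum of the Łukasiewicz t-norm gives the supremum: min(1, 1 − 0.49 + 0.00).
1 − 0.49 + 0.00 = 0.51, so t = min(1, 0.51) = 0.51.
Check: 0.49 ⊙ 0.51 = max(0, 0.00) = 0.00 ≤ 0.00.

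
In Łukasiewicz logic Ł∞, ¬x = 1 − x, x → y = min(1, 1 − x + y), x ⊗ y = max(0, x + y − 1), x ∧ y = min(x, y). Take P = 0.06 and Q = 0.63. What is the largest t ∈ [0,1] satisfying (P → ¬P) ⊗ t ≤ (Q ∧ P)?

0.06

¬P = 1 − 0.06 = 0.94
P → ¬P = min(1, 1 − 0.06 + 0.94) = min(1, 1.88) = 1.00
So the left factor is P → ¬P = 1.00.
Q ∧ P = min(0.63, 0.06) = 0.06
So the right-hand bound is Q ∧ P = 0.06.
The residuum of the Łukasiewicz t-norm gives the supremum: min(1, 1 − 1.00 + 0.06).
1 − 1.00 + 0.06 = 0.06, so t = min(1, 0.06) = 0.06.
Check: 1.00 ⊗ 0.06 = max(0, 0.06) = 0.06 ≤ 0.06.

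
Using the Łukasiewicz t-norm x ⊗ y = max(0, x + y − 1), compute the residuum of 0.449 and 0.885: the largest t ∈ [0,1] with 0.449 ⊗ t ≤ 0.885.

1.000

The residuum of the Łukasiewicz t-norm gives the supremum: min(1, 1 − 0.449 + 0.885).
1 − 0.449 + 0.885 = 1.436, so t = min(1, 1.436) = 1.000.
Check: 0.449 ⊗ 1.000 = max(0, 0.449) = 0.449 ≤ 0.885.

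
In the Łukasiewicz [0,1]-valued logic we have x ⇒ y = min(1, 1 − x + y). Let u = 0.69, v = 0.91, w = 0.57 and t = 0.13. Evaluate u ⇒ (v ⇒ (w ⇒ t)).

0.96

w ⇒ t = min(1, 1 − 0.57 + 0.13) = min(1, 0.56) = 0.56
v ⇒ (w ⇒ t) = min(1, 1 − 0.91 + 0.56) = min(1, 0.65) = 0.65
u ⇒ (v ⇒ (w ⇒ t)) = min(1, 1 − 0.69 + 0.65) = min(1, 0.96) = 0.96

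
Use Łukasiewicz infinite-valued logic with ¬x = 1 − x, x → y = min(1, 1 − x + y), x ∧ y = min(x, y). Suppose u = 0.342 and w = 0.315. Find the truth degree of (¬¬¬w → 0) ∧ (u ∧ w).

0.315

¬w = 1 − 0.315 = 0.685
¬¬w = 1 − 0.685 = 0.315
¬¬¬w = 1 − 0.315 = 0.685
¬¬¬w → 0 = min(1, 1 − 0.685 + 0.000) = min(1, 0.315) = 0.315
u ∧ w = min(0.342, 0.315) = 0.315
(¬¬¬w → 0) ∧ (u ∧ w) = min(0.315, 0.315) = 0.315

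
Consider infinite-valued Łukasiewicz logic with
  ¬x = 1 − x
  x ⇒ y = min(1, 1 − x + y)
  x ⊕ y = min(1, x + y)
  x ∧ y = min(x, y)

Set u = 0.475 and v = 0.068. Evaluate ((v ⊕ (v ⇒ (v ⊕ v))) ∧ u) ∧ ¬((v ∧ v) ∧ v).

0.475

v ⊕ v = min(1, 0.068 + 0.068) = min(1, 0.136) = 0.136
v ⇒ (v ⊕ v) = min(1, 1 − 0.068 + 0.136) = min(1, 1.068) = 1.000
v ⊕ (v ⇒ (v ⊕ v)) = min(1, 0.068 + 1.000) = min(1, 1.068) = 1.000
(v ⊕ (v ⇒ (v ⊕ v))) ∧ u = min(1.000, 0.475) = 0.475
v ∧ v = min(0.068, 0.068) = 0.068
(v ∧ v) ∧ v = min(0.068, 0.068) = 0.068
¬((v ∧ v) ∧ v) = 1 − 0.068 = 0.932
((v ⊕ (v ⇒ (v ⊕ v))) ∧ u) ∧ ¬((v ∧ v) ∧ v) = min(0.475, 0.932) = 0.475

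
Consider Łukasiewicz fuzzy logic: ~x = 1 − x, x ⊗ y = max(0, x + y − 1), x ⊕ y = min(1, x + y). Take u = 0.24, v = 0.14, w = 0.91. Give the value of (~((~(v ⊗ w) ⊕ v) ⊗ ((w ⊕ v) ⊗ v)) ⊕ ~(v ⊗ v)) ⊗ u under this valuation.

0.24

v ⊗ w = max(0, 0.14 + 0.91 − 1) = max(0, 0.05) = 0.05
~(v ⊗ w) = 1 − 0.05 = 0.95
~(v ⊗ w) ⊕ v = min(1, 0.95 + 0.14) = min(1, 1.09) = 1.00
w ⊕ v = min(1, 0.91 + 0.14) = min(1, 1.05) = 1.00
(w ⊕ v) ⊗ v = max(0, 1.00 + 0.14 − 1) = max(0, 0.14) = 0.14
(~(v ⊗ w) ⊕ v) ⊗ ((w ⊕ v) ⊗ v) = max(0, 1.00 + 0.14 − 1) = max(0, 0.14) = 0.14
~((~(v ⊗ w) ⊕ v) ⊗ ((w ⊕ v) ⊗ v)) = 1 − 0.14 = 0.86
v ⊗ v = max(0, 0.14 + 0.14 − 1) = max(0, -0.72) = 0.00
~(v ⊗ v) = 1 − 0.00 = 1.00
~((~(v ⊗ w) ⊕ v) ⊗ ((w ⊕ v) ⊗ v)) ⊕ ~(v ⊗ v) = min(1, 0.86 + 1.00) = min(1, 1.86) = 1.00
(~((~(v ⊗ w) ⊕ v) ⊗ ((w ⊕ v) ⊗ v)) ⊕ ~(v ⊗ v)) ⊗ u = max(0, 1.00 + 0.24 − 1) = max(0, 0.24) = 0.24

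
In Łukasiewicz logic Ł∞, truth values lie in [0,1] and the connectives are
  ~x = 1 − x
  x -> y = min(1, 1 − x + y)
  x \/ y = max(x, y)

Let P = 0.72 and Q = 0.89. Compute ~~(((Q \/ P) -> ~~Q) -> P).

0.72

Q \/ P = max(0.89, 0.72) = 0.89
~Q = 1 − 0.89 = 0.11
~~Q = 1 − 0.11 = 0.89
(Q \/ P) -> ~~Q = min(1, 1 − 0.89 + 0.89) = min(1, 1.00) = 1.00
((Q \/ P) -> ~~Q) -> P = min(1, 1 − 1.00 + 0.72) = min(1, 0.72) = 0.72
~(((Q \/ P) -> ~~Q) -> P) = 1 − 0.72 = 0.28
~~(((Q \/ P) -> ~~Q) -> P) = 1 − 0.28 = 0.72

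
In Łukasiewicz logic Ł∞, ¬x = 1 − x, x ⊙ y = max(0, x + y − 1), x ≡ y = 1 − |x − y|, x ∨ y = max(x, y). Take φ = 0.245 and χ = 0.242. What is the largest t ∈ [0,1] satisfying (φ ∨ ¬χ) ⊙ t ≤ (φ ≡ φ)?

1.000

¬χ = 1 − 0.242 = 0.758
φ ∨ ¬χ = max(0.245, 0.758) = 0.758
So the left factor is φ ∨ ¬χ = 0.758.
φ ≡ φ = 1 − |0.245 − 0.245| = 1 − 0.000 = 1.000
So the right-hand bound is φ ≡ φ = 1.000.
The residuum of the Łukasiewicz t-norm gives the supremum: min(1, 1 − 0.758 + 1.000).
1 − 0.758 + 1.000 = 1.242, so t = min(1, 1.242) = 1.000.
Check: 0.758 ⊙ 1.000 = max(0, 0.758) = 0.758 ≤ 1.000.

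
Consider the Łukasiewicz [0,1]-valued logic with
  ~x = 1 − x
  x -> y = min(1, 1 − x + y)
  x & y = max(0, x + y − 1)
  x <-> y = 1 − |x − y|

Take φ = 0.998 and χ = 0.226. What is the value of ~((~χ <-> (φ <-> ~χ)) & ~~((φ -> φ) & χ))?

0.776

~χ = 1 − 0.226 = 0.774
φ <-> ~χ = 1 − |0.998 − 0.774| = 1 − 0.224 = 0.776
~χ <-> (φ <-> ~χ) = 1 − |0.774 − 0.776| = 1 − 0.002 = 0.998
φ -> φ = min(1, 1 − 0.998 + 0.998) = min(1, 1.000) = 1.000
(φ -> φ) & χ = max(0, 1.000 + 0.226 − 1) = max(0, 0.226) = 0.226
~((φ -> φ) & χ) = 1 − 0.226 = 0.774
~~((φ -> φ) & χ) = 1 − 0.774 = 0.226
(~χ <-> (φ <-> ~χ)) & ~~((φ -> φ) & χ) = max(0, 0.998 + 0.226 − 1) = max(0, 0.224) = 0.224
~((~χ <-> (φ <-> ~χ)) & ~~((φ -> φ) & χ)) = 1 − 0.224 = 0.776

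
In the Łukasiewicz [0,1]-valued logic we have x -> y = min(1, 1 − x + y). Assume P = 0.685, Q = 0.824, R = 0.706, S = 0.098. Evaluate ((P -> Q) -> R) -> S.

P -> Q = min(1, 1 − 0.685 + 0.824) = min(1, 1.139) = 1.000
(P -> Q) -> R = min(1, 1 − 1.000 + 0.706) = min(1, 0.706) = 0.706
((P -> Q) -> R) -> S = min(1, 1 − 0.706 + 0.098) = min(1, 0.392) = 0.392

0.392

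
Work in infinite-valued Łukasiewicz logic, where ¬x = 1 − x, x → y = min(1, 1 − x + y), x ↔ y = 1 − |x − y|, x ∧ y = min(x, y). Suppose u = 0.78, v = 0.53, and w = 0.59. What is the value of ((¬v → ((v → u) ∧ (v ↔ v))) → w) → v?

0.94

¬v = 1 − 0.53 = 0.47
v → u = min(1, 1 − 0.53 + 0.78) = min(1, 1.25) = 1.00
v ↔ v = 1 − |0.53 − 0.53| = 1 − 0.00 = 1.00
(v → u) ∧ (v ↔ v) = min(1.00, 1.00) = 1.00
¬v → ((v → u) ∧ (v ↔ v)) = min(1, 1 − 0.47 + 1.00) = min(1, 1.53) = 1.00
(¬v → ((v → u) ∧ (v ↔ v))) → w = min(1, 1 − 1.00 + 0.59) = min(1, 0.59) = 0.59
((¬v → ((v → u) ∧ (v ↔ v))) → w) → v = min(1, 1 − 0.59 + 0.53) = min(1, 0.94) = 0.94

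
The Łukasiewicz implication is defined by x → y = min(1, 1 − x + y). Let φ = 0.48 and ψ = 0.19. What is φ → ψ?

0.71

φ → ψ = min(1, 1 − 0.48 + 0.19) = min(1, 0.71) = 0.71
For comparison, the Gödel implication (1 if x ≤ y else y) would give 0.19.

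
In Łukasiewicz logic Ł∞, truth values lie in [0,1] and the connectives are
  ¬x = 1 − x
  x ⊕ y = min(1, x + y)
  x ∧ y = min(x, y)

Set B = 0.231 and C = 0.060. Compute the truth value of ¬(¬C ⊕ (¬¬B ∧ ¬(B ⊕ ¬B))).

0.060

¬C = 1 − 0.060 = 0.940
¬B = 1 − 0.231 = 0.769
¬¬B = 1 − 0.769 = 0.231
B ⊕ ¬B = min(1, 0.231 + 0.769) = min(1, 1.000) = 1.000
¬(B ⊕ ¬B) = 1 − 1.000 = 0.000
¬¬B ∧ ¬(B ⊕ ¬B) = min(0.231, 0.000) = 0.000
¬C ⊕ (¬¬B ∧ ¬(B ⊕ ¬B)) = min(1, 0.940 + 0.000) = min(1, 0.940) = 0.940
¬(¬C ⊕ (¬¬B ∧ ¬(B ⊕ ¬B))) = 1 − 0.940 = 0.060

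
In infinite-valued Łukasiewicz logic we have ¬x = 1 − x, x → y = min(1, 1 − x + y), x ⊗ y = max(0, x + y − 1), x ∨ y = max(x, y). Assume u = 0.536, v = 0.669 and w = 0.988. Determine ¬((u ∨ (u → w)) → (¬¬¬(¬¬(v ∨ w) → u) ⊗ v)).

u → w = min(1, 1 − 0.536 + 0.988) = min(1, 1.452) = 1.000
u ∨ (u → w) = max(0.536, 1.000) = 1.000
v ∨ w = max(0.669, 0.988) = 0.988
¬(v ∨ w) = 1 − 0.988 = 0.012
¬¬(v ∨ w) = 1 − 0.012 = 0.988
¬¬(v ∨ w) → u = min(1, 1 − 0.988 + 0.536) = min(1, 0.548) = 0.548
¬(¬¬(v ∨ w) → u) = 1 − 0.548 = 0.452
¬¬(¬¬(v ∨ w) → u) = 1 − 0.452 = 0.548
¬¬¬(¬¬(v ∨ w) → u) = 1 − 0.548 = 0.452
¬¬¬(¬¬(v ∨ w) → u) ⊗ v = max(0, 0.452 + 0.669 − 1) = max(0, 0.121) = 0.121
(u ∨ (u → w)) → (¬¬¬(¬¬(v ∨ w) → u) ⊗ v) = min(1, 1 − 1.000 + 0.121) = min(1, 0.121) = 0.121
¬((u ∨ (u → w)) → (¬¬¬(¬¬(v ∨ w) → u) ⊗ v)) = 1 − 0.121 = 0.879

0.879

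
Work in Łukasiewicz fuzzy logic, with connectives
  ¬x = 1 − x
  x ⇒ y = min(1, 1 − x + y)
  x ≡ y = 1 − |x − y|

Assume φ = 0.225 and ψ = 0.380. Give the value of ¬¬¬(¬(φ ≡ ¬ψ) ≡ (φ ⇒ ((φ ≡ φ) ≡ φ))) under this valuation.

¬ψ = 1 − 0.380 = 0.620
φ ≡ ¬ψ = 1 − |0.225 − 0.620| = 1 − 0.395 = 0.605
¬(φ ≡ ¬ψ) = 1 − 0.605 = 0.395
φ ≡ φ = 1 − |0.225 − 0.225| = 1 − 0.000 = 1.000
(φ ≡ φ) ≡ φ = 1 − |1.000 − 0.225| = 1 − 0.775 = 0.225
φ ⇒ ((φ ≡ φ) ≡ φ) = min(1, 1 − 0.225 + 0.225) = min(1, 1.000) = 1.000
¬(φ ≡ ¬ψ) ≡ (φ ⇒ ((φ ≡ φ) ≡ φ)) = 1 − |0.395 − 1.000| = 1 − 0.605 = 0.395
¬(¬(φ ≡ ¬ψ) ≡ (φ ⇒ ((φ ≡ φ) ≡ φ))) = 1 − 0.395 = 0.605
¬¬(¬(φ ≡ ¬ψ) ≡ (φ ⇒ ((φ ≡ φ) ≡ φ))) = 1 − 0.605 = 0.395
¬¬¬(¬(φ ≡ ¬ψ) ≡ (φ ⇒ ((φ ≡ φ) ≡ φ))) = 1 − 0.395 = 0.605

0.605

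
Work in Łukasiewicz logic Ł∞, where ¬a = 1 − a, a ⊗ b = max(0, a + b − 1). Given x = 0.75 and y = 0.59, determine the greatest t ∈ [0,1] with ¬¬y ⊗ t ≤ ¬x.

¬y = 1 − 0.59 = 0.41
¬¬y = 1 − 0.41 = 0.59
So the left factor is ¬¬y = 0.59.
¬x = 1 − 0.75 = 0.25
So the right-hand bound is ¬x = 0.25.
The residuum of the Łukasiewicz t-norm gives the supremum: min(1, 1 − 0.59 + 0.25).
1 − 0.59 + 0.25 = 0.66, so t = min(1, 0.66) = 0.66.
Check: 0.59 ⊗ 0.66 = max(0, 0.25) = 0.25 ≤ 0.25.

0.66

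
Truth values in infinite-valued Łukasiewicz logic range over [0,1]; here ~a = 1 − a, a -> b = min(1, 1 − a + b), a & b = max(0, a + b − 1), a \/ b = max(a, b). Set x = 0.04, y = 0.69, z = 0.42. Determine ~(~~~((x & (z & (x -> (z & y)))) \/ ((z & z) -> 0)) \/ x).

z & y = max(0, 0.42 + 0.69 − 1) = max(0, 0.11) = 0.11
x -> (z & y) = min(1, 1 − 0.04 + 0.11) = min(1, 1.07) = 1.00
z & (x -> (z & y)) = max(0, 0.42 + 1.00 − 1) = max(0, 0.42) = 0.42
x & (z & (x -> (z & y))) = max(0, 0.04 + 0.42 − 1) = max(0, -0.54) = 0.00
z & z = max(0, 0.42 + 0.42 − 1) = max(0, -0.16) = 0.00
(z & z) -> 0 = min(1, 1 − 0.00 + 0.00) = min(1, 1.00) = 1.00
(x & (z & (x -> (z & y)))) \/ ((z & z) -> 0) = max(0.00, 1.00) = 1.00
~((x & (z & (x -> (z & y)))) \/ ((z & z) -> 0)) = 1 − 1.00 = 0.00
~~((x & (z & (x -> (z & y)))) \/ ((z & z) -> 0)) = 1 − 0.00 = 1.00
~~~((x & (z & (x -> (z & y)))) \/ ((z & z) -> 0)) = 1 − 1.00 = 0.00
~~~((x & (z & (x -> (z & y)))) \/ ((z & z) -> 0)) \/ x = max(0.00, 0.04) = 0.04
~(~~~((x & (z & (x -> (z & y)))) \/ ((z & z) -> 0)) \/ x) = 1 − 0.04 = 0.96

0.96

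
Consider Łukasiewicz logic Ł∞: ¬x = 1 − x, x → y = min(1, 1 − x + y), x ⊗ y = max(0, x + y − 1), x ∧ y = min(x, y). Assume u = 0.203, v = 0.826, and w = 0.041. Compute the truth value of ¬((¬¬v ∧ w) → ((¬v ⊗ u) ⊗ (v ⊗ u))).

0.041

¬v = 1 − 0.826 = 0.174
¬¬v = 1 − 0.174 = 0.826
¬¬v ∧ w = min(0.826, 0.041) = 0.041
¬v ⊗ u = max(0, 0.174 + 0.203 − 1) = max(0, -0.623) = 0.000
v ⊗ u = max(0, 0.826 + 0.203 − 1) = max(0, 0.029) = 0.029
(¬v ⊗ u) ⊗ (v ⊗ u) = max(0, 0.000 + 0.029 − 1) = max(0, -0.971) = 0.000
(¬¬v ∧ w) → ((¬v ⊗ u) ⊗ (v ⊗ u)) = min(1, 1 − 0.041 + 0.000) = min(1, 0.959) = 0.959
¬((¬¬v ∧ w) → ((¬v ⊗ u) ⊗ (v ⊗ u))) = 1 − 0.959 = 0.041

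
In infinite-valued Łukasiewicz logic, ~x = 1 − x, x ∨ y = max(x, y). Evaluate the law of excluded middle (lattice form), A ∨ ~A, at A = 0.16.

~A = 1 − 0.16 = 0.84
A ∨ ~A = max(0.16, 0.84) = 0.84
(The value 0.84 < 1 shows this instance is not satisfied; not a Ł∞-tautology — its value is max(a, 1−a).)

0.84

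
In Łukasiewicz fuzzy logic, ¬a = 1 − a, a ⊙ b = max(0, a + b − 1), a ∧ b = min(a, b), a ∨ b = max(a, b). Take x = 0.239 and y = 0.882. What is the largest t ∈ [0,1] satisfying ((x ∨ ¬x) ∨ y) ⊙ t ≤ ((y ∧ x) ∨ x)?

¬x = 1 − 0.239 = 0.761
x ∨ ¬x = max(0.239, 0.761) = 0.761
(x ∨ ¬x) ∨ y = max(0.761, 0.882) = 0.882
So the left factor is (x ∨ ¬x) ∨ y = 0.882.
y ∧ x = min(0.882, 0.239) = 0.239
(y ∧ x) ∨ x = max(0.239, 0.239) = 0.239
So the right-hand bound is (y ∧ x) ∨ x = 0.239.
The residuum of the Łukasiewicz t-norm gives the supremum: min(1, 1 − 0.882 + 0.239).
1 − 0.882 + 0.239 = 0.357, so t = min(1, 0.357) = 0.357.
Check: 0.882 ⊙ 0.357 = max(0, 0.239) = 0.239 ≤ 0.239.

0.357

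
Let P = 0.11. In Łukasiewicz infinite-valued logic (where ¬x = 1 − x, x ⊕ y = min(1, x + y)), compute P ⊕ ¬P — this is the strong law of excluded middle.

1.00

¬P = 1 − 0.11 = 0.89
P ⊕ ¬P = min(1, 0.11 + 0.89) = min(1, 1.00) = 1.00
(As expected: always 1 in Ł∞ since a ⊕ (1−a) = 1.)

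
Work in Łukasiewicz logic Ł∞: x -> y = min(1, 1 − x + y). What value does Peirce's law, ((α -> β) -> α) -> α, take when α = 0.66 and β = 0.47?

α -> β = min(1, 1 − 0.66 + 0.47) = min(1, 0.81) = 0.81
(α -> β) -> α = min(1, 1 − 0.81 + 0.66) = min(1, 0.85) = 0.85
((α -> β) -> α) -> α = min(1, 1 − 0.85 + 0.66) = min(1, 0.81) = 0.81
(The value 0.81 < 1 shows this instance is not satisfied; not a Ł∞-tautology in general.)

0.81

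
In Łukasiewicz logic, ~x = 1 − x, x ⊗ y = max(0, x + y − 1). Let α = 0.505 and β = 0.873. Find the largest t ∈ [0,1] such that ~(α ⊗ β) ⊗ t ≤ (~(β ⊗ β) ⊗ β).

α ⊗ β = max(0, 0.505 + 0.873 − 1) = max(0, 0.378) = 0.378
~(α ⊗ β) = 1 − 0.378 = 0.622
So the left factor is ~(α ⊗ β) = 0.622.
β ⊗ β = max(0, 0.873 + 0.873 − 1) = max(0, 0.746) = 0.746
~(β ⊗ β) = 1 − 0.746 = 0.254
~(β ⊗ β) ⊗ β = max(0, 0.254 + 0.873 − 1) = max(0, 0.127) = 0.127
So the right-hand bound is ~(β ⊗ β) ⊗ β = 0.127.
The residuum of the Łukasiewicz t-norm gives the supremum: min(1, 1 − 0.622 + 0.127).
1 − 0.622 + 0.127 = 0.505, so t = min(1, 0.505) = 0.505.
Check: 0.622 ⊗ 0.505 = max(0, 0.127) = 0.127 ≤ 0.127.

0.505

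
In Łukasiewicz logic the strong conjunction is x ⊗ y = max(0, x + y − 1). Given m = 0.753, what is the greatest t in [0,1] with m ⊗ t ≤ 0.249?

The residuum of the Łukasiewicz t-norm gives the supremum: min(1, 1 − 0.753 + 0.249).
1 − 0.753 + 0.249 = 0.496, so t = min(1, 0.496) = 0.496.
Check: 0.753 ⊗ 0.496 = max(0, 0.249) = 0.249 ≤ 0.249.

0.496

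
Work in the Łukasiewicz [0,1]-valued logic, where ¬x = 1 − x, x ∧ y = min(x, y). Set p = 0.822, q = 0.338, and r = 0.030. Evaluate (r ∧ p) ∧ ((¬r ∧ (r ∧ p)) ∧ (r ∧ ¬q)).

r ∧ p = min(0.030, 0.822) = 0.030
¬r = 1 − 0.030 = 0.970
¬r ∧ (r ∧ p) = min(0.970, 0.030) = 0.030
¬q = 1 − 0.338 = 0.662
r ∧ ¬q = min(0.030, 0.662) = 0.030
(¬r ∧ (r ∧ p)) ∧ (r ∧ ¬q) = min(0.030, 0.030) = 0.030
(r ∧ p) ∧ ((¬r ∧ (r ∧ p)) ∧ (r ∧ ¬q)) = min(0.030, 0.030) = 0.030

0.030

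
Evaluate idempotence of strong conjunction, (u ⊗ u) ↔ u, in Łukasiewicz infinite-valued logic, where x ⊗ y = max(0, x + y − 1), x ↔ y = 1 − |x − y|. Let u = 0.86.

u ⊗ u = max(0, 0.86 + 0.86 − 1) = max(0, 0.72) = 0.72
(u ⊗ u) ↔ u = 1 − |0.72 − 0.86| = 1 − 0.14 = 0.86
(The value 0.86 < 1 shows this instance is not satisfied; fails in Ł∞ since a ⊗ a = max(0, 2a−1) ≠ a in general.)

0.86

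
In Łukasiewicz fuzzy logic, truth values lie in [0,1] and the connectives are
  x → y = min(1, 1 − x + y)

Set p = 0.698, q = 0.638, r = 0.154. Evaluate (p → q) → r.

0.214

p → q = min(1, 1 − 0.698 + 0.638) = min(1, 0.940) = 0.940
(p → q) → r = min(1, 1 − 0.940 + 0.154) = min(1, 0.214) = 0.214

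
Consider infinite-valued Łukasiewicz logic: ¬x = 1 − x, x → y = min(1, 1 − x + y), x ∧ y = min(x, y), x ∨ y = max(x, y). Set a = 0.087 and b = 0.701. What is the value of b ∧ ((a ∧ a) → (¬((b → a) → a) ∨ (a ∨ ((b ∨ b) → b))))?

0.701

a ∧ a = min(0.087, 0.087) = 0.087
b → a = min(1, 1 − 0.701 + 0.087) = min(1, 0.386) = 0.386
(b → a) → a = min(1, 1 − 0.386 + 0.087) = min(1, 0.701) = 0.701
¬((b → a) → a) = 1 − 0.701 = 0.299
b ∨ b = max(0.701, 0.701) = 0.701
(b ∨ b) → b = min(1, 1 − 0.701 + 0.701) = min(1, 1.000) = 1.000
a ∨ ((b ∨ b) → b) = max(0.087, 1.000) = 1.000
¬((b → a) → a) ∨ (a ∨ ((b ∨ b) → b)) = max(0.299, 1.000) = 1.000
(a ∧ a) → (¬((b → a) → a) ∨ (a ∨ ((b ∨ b) → b))) = min(1, 1 − 0.087 + 1.000) = min(1, 1.913) = 1.000
b ∧ ((a ∧ a) → (¬((b → a) → a) ∨ (a ∨ ((b ∨ b) → b)))) = min(0.701, 1.000) = 0.701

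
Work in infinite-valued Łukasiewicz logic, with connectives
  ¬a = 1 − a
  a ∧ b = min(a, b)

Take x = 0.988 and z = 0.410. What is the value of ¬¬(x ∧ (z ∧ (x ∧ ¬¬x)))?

0.410

¬x = 1 − 0.988 = 0.012
¬¬x = 1 − 0.012 = 0.988
x ∧ ¬¬x = min(0.988, 0.988) = 0.988
z ∧ (x ∧ ¬¬x) = min(0.410, 0.988) = 0.410
x ∧ (z ∧ (x ∧ ¬¬x)) = min(0.988, 0.410) = 0.410
¬(x ∧ (z ∧ (x ∧ ¬¬x))) = 1 − 0.410 = 0.590
¬¬(x ∧ (z ∧ (x ∧ ¬¬x))) = 1 − 0.590 = 0.410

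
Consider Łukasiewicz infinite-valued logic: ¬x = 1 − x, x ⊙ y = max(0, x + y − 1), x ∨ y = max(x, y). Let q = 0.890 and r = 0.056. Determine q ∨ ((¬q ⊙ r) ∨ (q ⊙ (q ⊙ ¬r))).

0.890

¬q = 1 − 0.890 = 0.110
¬q ⊙ r = max(0, 0.110 + 0.056 − 1) = max(0, -0.834) = 0.000
¬r = 1 − 0.056 = 0.944
q ⊙ ¬r = max(0, 0.890 + 0.944 − 1) = max(0, 0.834) = 0.834
q ⊙ (q ⊙ ¬r) = max(0, 0.890 + 0.834 − 1) = max(0, 0.724) = 0.724
(¬q ⊙ r) ∨ (q ⊙ (q ⊙ ¬r)) = max(0.000, 0.724) = 0.724
q ∨ ((¬q ⊙ r) ∨ (q ⊙ (q ⊙ ¬r))) = max(0.890, 0.724) = 0.890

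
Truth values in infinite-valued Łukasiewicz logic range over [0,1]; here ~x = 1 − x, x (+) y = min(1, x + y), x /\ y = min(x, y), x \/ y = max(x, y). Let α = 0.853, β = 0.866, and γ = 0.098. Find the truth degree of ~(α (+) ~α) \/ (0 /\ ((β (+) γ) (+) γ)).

0.000

~α = 1 − 0.853 = 0.147
α (+) ~α = min(1, 0.853 + 0.147) = min(1, 1.000) = 1.000
~(α (+) ~α) = 1 − 1.000 = 0.000
β (+) γ = min(1, 0.866 + 0.098) = min(1, 0.964) = 0.964
(β (+) γ) (+) γ = min(1, 0.964 + 0.098) = min(1, 1.062) = 1.000
0 /\ ((β (+) γ) (+) γ) = min(0.000, 1.000) = 0.000
~(α (+) ~α) \/ (0 /\ ((β (+) γ) (+) γ)) = max(0.000, 0.000) = 0.000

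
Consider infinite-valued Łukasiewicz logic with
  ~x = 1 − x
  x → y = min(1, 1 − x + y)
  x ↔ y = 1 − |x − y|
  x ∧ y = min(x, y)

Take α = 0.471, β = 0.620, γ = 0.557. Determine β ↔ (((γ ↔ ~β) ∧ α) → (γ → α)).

~β = 1 − 0.620 = 0.380
γ ↔ ~β = 1 − |0.557 − 0.380| = 1 − 0.177 = 0.823
(γ ↔ ~β) ∧ α = min(0.823, 0.471) = 0.471
γ → α = min(1, 1 − 0.557 + 0.471) = min(1, 0.914) = 0.914
((γ ↔ ~β) ∧ α) → (γ → α) = min(1, 1 − 0.471 + 0.914) = min(1, 1.443) = 1.000
β ↔ (((γ ↔ ~β) ∧ α) → (γ → α)) = 1 − |0.620 − 1.000| = 1 − 0.380 = 0.620

0.620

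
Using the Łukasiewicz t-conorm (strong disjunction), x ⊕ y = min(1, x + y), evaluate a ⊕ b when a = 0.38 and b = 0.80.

1.00

a ⊕ b = min(1, 0.38 + 0.80) = min(1, 1.18) = 1.00
For comparison, the Gödel t-conorm max(x, y) would give 0.80.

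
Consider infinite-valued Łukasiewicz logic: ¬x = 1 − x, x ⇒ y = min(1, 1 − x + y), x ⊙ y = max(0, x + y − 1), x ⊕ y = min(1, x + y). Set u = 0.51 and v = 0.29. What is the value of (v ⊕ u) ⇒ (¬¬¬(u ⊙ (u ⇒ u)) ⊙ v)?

0.20

v ⊕ u = min(1, 0.29 + 0.51) = min(1, 0.80) = 0.80
u ⇒ u = min(1, 1 − 0.51 + 0.51) = min(1, 1.00) = 1.00
u ⊙ (u ⇒ u) = max(0, 0.51 + 1.00 − 1) = max(0, 0.51) = 0.51
¬(u ⊙ (u ⇒ u)) = 1 − 0.51 = 0.49
¬¬(u ⊙ (u ⇒ u)) = 1 − 0.49 = 0.51
¬¬¬(u ⊙ (u ⇒ u)) = 1 − 0.51 = 0.49
¬¬¬(u ⊙ (u ⇒ u)) ⊙ v = max(0, 0.49 + 0.29 − 1) = max(0, -0.22) = 0.00
(v ⊕ u) ⇒ (¬¬¬(u ⊙ (u ⇒ u)) ⊙ v) = min(1, 1 − 0.80 + 0.00) = min(1, 0.20) = 0.20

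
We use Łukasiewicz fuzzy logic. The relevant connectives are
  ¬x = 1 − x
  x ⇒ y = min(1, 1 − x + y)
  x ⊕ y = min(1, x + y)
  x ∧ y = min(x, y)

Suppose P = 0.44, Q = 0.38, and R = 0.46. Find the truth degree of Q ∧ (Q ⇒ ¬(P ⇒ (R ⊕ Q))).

R ⊕ Q = min(1, 0.46 + 0.38) = min(1, 0.84) = 0.84
P ⇒ (R ⊕ Q) = min(1, 1 − 0.44 + 0.84) = min(1, 1.40) = 1.00
¬(P ⇒ (R ⊕ Q)) = 1 − 1.00 = 0.00
Q ⇒ ¬(P ⇒ (R ⊕ Q)) = min(1, 1 − 0.38 + 0.00) = min(1, 0.62) = 0.62
Q ∧ (Q ⇒ ¬(P ⇒ (R ⊕ Q))) = min(0.38, 0.62) = 0.38

0.38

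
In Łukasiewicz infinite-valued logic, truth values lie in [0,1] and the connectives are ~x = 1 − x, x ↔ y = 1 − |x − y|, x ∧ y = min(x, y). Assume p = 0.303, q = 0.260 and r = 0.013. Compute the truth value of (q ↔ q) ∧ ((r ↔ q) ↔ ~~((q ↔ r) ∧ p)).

0.550

q ↔ q = 1 − |0.260 − 0.260| = 1 − 0.000 = 1.000
r ↔ q = 1 − |0.013 − 0.260| = 1 − 0.247 = 0.753
q ↔ r = 1 − |0.260 − 0.013| = 1 − 0.247 = 0.753
(q ↔ r) ∧ p = min(0.753, 0.303) = 0.303
~((q ↔ r) ∧ p) = 1 − 0.303 = 0.697
~~((q ↔ r) ∧ p) = 1 − 0.697 = 0.303
(r ↔ q) ↔ ~~((q ↔ r) ∧ p) = 1 − |0.753 − 0.303| = 1 − 0.450 = 0.550
(q ↔ q) ∧ ((r ↔ q) ↔ ~~((q ↔ r) ∧ p)) = min(1.000, 0.550) = 0.550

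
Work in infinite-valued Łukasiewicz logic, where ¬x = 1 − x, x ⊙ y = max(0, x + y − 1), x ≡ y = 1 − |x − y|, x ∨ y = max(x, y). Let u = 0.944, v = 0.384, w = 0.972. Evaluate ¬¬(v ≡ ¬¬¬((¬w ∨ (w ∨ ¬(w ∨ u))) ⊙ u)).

0.700

¬w = 1 − 0.972 = 0.028
w ∨ u = max(0.972, 0.944) = 0.972
¬(w ∨ u) = 1 − 0.972 = 0.028
w ∨ ¬(w ∨ u) = max(0.972, 0.028) = 0.972
¬w ∨ (w ∨ ¬(w ∨ u)) = max(0.028, 0.972) = 0.972
(¬w ∨ (w ∨ ¬(w ∨ u))) ⊙ u = max(0, 0.972 + 0.944 − 1) = max(0, 0.916) = 0.916
¬((¬w ∨ (w ∨ ¬(w ∨ u))) ⊙ u) = 1 − 0.916 = 0.084
¬¬((¬w ∨ (w ∨ ¬(w ∨ u))) ⊙ u) = 1 − 0.084 = 0.916
¬¬¬((¬w ∨ (w ∨ ¬(w ∨ u))) ⊙ u) = 1 − 0.916 = 0.084
v ≡ ¬¬¬((¬w ∨ (w ∨ ¬(w ∨ u))) ⊙ u) = 1 − |0.384 − 0.084| = 1 − 0.300 = 0.700
¬(v ≡ ¬¬¬((¬w ∨ (w ∨ ¬(w ∨ u))) ⊙ u)) = 1 − 0.700 = 0.300
¬¬(v ≡ ¬¬¬((¬w ∨ (w ∨ ¬(w ∨ u))) ⊙ u)) = 1 − 0.300 = 0.700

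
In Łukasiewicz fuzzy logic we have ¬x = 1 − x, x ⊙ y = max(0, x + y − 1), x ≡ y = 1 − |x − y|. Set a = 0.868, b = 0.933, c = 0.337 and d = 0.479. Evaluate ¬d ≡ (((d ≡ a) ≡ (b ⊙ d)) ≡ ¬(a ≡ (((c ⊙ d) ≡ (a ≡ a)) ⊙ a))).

¬d = 1 − 0.479 = 0.521
d ≡ a = 1 − |0.479 − 0.868| = 1 − 0.389 = 0.611
b ⊙ d = max(0, 0.933 + 0.479 − 1) = max(0, 0.412) = 0.412
(d ≡ a) ≡ (b ⊙ d) = 1 − |0.611 − 0.412| = 1 − 0.199 = 0.801
c ⊙ d = max(0, 0.337 + 0.479 − 1) = max(0, -0.184) = 0.000
a ≡ a = 1 − |0.868 − 0.868| = 1 − 0.000 = 1.000
(c ⊙ d) ≡ (a ≡ a) = 1 − |0.000 − 1.000| = 1 − 1.000 = 0.000
((c ⊙ d) ≡ (a ≡ a)) ⊙ a = max(0, 0.000 + 0.868 − 1) = max(0, -0.132) = 0.000
a ≡ (((c ⊙ d) ≡ (a ≡ a)) ⊙ a) = 1 − |0.868 − 0.000| = 1 − 0.868 = 0.132
¬(a ≡ (((c ⊙ d) ≡ (a ≡ a)) ⊙ a)) = 1 − 0.132 = 0.868
((d ≡ a) ≡ (b ⊙ d)) ≡ ¬(a ≡ (((c ⊙ d) ≡ (a ≡ a)) ⊙ a)) = 1 − |0.801 − 0.868| = 1 − 0.067 = 0.933
¬d ≡ (((d ≡ a) ≡ (b ⊙ d)) ≡ ¬(a ≡ (((c ⊙ d) ≡ (a ≡ a)) ⊙ a))) = 1 − |0.521 − 0.933| = 1 − 0.412 = 0.588

0.588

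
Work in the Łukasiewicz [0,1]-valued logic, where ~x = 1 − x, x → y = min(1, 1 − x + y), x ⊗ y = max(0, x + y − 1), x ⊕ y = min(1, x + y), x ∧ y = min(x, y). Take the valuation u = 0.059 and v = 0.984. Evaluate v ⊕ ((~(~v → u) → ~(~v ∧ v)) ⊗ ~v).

1.000

~v = 1 − 0.984 = 0.016
~v → u = min(1, 1 − 0.016 + 0.059) = min(1, 1.043) = 1.000
~(~v → u) = 1 − 1.000 = 0.000
~v ∧ v = min(0.016, 0.984) = 0.016
~(~v ∧ v) = 1 − 0.016 = 0.984
~(~v → u) → ~(~v ∧ v) = min(1, 1 − 0.000 + 0.984) = min(1, 1.984) = 1.000
(~(~v → u) → ~(~v ∧ v)) ⊗ ~v = max(0, 1.000 + 0.016 − 1) = max(0, 0.016) = 0.016
v ⊕ ((~(~v → u) → ~(~v ∧ v)) ⊗ ~v) = min(1, 0.984 + 0.016) = min(1, 1.000) = 1.000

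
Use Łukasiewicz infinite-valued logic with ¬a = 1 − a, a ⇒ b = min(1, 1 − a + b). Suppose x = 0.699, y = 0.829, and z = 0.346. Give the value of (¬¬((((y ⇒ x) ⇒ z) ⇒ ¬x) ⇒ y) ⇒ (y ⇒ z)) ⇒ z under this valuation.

0.829

y ⇒ x = min(1, 1 − 0.829 + 0.699) = min(1, 0.870) = 0.870
(y ⇒ x) ⇒ z = min(1, 1 − 0.870 + 0.346) = min(1, 0.476) = 0.476
¬x = 1 − 0.699 = 0.301
((y ⇒ x) ⇒ z) ⇒ ¬x = min(1, 1 − 0.476 + 0.301) = min(1, 0.825) = 0.825
(((y ⇒ x) ⇒ z) ⇒ ¬x) ⇒ y = min(1, 1 − 0.825 + 0.829) = min(1, 1.004) = 1.000
¬((((y ⇒ x) ⇒ z) ⇒ ¬x) ⇒ y) = 1 − 1.000 = 0.000
¬¬((((y ⇒ x) ⇒ z) ⇒ ¬x) ⇒ y) = 1 − 0.000 = 1.000
y ⇒ z = min(1, 1 − 0.829 + 0.346) = min(1, 0.517) = 0.517
¬¬((((y ⇒ x) ⇒ z) ⇒ ¬x) ⇒ y) ⇒ (y ⇒ z) = min(1, 1 − 1.000 + 0.517) = min(1, 0.517) = 0.517
(¬¬((((y ⇒ x) ⇒ z) ⇒ ¬x) ⇒ y) ⇒ (y ⇒ z)) ⇒ z = min(1, 1 − 0.517 + 0.346) = min(1, 0.829) = 0.829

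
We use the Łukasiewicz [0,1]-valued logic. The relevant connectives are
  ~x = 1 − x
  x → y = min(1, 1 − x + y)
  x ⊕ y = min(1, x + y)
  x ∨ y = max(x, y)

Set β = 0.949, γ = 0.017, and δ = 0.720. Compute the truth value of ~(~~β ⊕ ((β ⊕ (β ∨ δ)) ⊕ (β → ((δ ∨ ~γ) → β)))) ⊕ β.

0.949

~β = 1 − 0.949 = 0.051
~~β = 1 − 0.051 = 0.949
β ∨ δ = max(0.949, 0.720) = 0.949
β ⊕ (β ∨ δ) = min(1, 0.949 + 0.949) = min(1, 1.898) = 1.000
~γ = 1 − 0.017 = 0.983
δ ∨ ~γ = max(0.720, 0.983) = 0.983
(δ ∨ ~γ) → β = min(1, 1 − 0.983 + 0.949) = min(1, 0.966) = 0.966
β → ((δ ∨ ~γ) → β) = min(1, 1 − 0.949 + 0.966) = min(1, 1.017) = 1.000
(β ⊕ (β ∨ δ)) ⊕ (β → ((δ ∨ ~γ) → β)) = min(1, 1.000 + 1.000) = min(1, 2.000) = 1.000
~~β ⊕ ((β ⊕ (β ∨ δ)) ⊕ (β → ((δ ∨ ~γ) → β))) = min(1, 0.949 + 1.000) = min(1, 1.949) = 1.000
~(~~β ⊕ ((β ⊕ (β ∨ δ)) ⊕ (β → ((δ ∨ ~γ) → β)))) = 1 − 1.000 = 0.000
~(~~β ⊕ ((β ⊕ (β ∨ δ)) ⊕ (β → ((δ ∨ ~γ) → β)))) ⊕ β = min(1, 0.000 + 0.949) = min(1, 0.949) = 0.949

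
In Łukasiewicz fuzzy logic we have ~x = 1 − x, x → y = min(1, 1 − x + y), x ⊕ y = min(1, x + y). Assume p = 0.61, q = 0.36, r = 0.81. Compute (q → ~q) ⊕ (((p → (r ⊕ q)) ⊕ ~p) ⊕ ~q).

~q = 1 − 0.36 = 0.64
q → ~q = min(1, 1 − 0.36 + 0.64) = min(1, 1.28) = 1.00
r ⊕ q = min(1, 0.81 + 0.36) = min(1, 1.17) = 1.00
p → (r ⊕ q) = min(1, 1 − 0.61 + 1.00) = min(1, 1.39) = 1.00
~p = 1 − 0.61 = 0.39
(p → (r ⊕ q)) ⊕ ~p = min(1, 1.00 + 0.39) = min(1, 1.39) = 1.00
((p → (r ⊕ q)) ⊕ ~p) ⊕ ~q = min(1, 1.00 + 0.64) = min(1, 1.64) = 1.00
(q → ~q) ⊕ (((p → (r ⊕ q)) ⊕ ~p) ⊕ ~q) = min(1, 1.00 + 1.00) = min(1, 2.00) = 1.00

1.00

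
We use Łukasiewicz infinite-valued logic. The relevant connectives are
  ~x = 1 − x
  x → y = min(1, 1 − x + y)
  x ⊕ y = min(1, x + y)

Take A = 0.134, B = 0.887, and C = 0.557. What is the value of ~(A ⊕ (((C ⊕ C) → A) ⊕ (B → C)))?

0.062

C ⊕ C = min(1, 0.557 + 0.557) = min(1, 1.114) = 1.000
(C ⊕ C) → A = min(1, 1 − 1.000 + 0.134) = min(1, 0.134) = 0.134
B → C = min(1, 1 − 0.887 + 0.557) = min(1, 0.670) = 0.670
((C ⊕ C) → A) ⊕ (B → C) = min(1, 0.134 + 0.670) = min(1, 0.804) = 0.804
A ⊕ (((C ⊕ C) → A) ⊕ (B → C)) = min(1, 0.134 + 0.804) = min(1, 0.938) = 0.938
~(A ⊕ (((C ⊕ C) → A) ⊕ (B → C))) = 1 − 0.938 = 0.062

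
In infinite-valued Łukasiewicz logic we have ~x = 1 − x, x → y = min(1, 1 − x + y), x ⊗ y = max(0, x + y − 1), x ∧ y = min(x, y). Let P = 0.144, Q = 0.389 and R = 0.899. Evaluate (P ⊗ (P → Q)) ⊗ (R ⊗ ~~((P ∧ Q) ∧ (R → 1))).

0.000

P → Q = min(1, 1 − 0.144 + 0.389) = min(1, 1.245) = 1.000
P ⊗ (P → Q) = max(0, 0.144 + 1.000 − 1) = max(0, 0.144) = 0.144
P ∧ Q = min(0.144, 0.389) = 0.144
R → 1 = min(1, 1 − 0.899 + 1.000) = min(1, 1.101) = 1.000
(P ∧ Q) ∧ (R → 1) = min(0.144, 1.000) = 0.144
~((P ∧ Q) ∧ (R → 1)) = 1 − 0.144 = 0.856
~~((P ∧ Q) ∧ (R → 1)) = 1 − 0.856 = 0.144
R ⊗ ~~((P ∧ Q) ∧ (R → 1)) = max(0, 0.899 + 0.144 − 1) = max(0, 0.043) = 0.043
(P ⊗ (P → Q)) ⊗ (R ⊗ ~~((P ∧ Q) ∧ (R → 1))) = max(0, 0.144 + 0.043 − 1) = max(0, -0.813) = 0.000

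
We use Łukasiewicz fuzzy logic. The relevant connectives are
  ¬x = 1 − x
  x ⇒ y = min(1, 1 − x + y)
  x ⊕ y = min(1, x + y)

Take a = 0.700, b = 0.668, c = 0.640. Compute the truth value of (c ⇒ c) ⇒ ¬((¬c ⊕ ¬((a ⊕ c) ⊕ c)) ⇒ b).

c ⇒ c = min(1, 1 − 0.640 + 0.640) = min(1, 1.000) = 1.000
¬c = 1 − 0.640 = 0.360
a ⊕ c = min(1, 0.700 + 0.640) = min(1, 1.340) = 1.000
(a ⊕ c) ⊕ c = min(1, 1.000 + 0.640) = min(1, 1.640) = 1.000
¬((a ⊕ c) ⊕ c) = 1 − 1.000 = 0.000
¬c ⊕ ¬((a ⊕ c) ⊕ c) = min(1, 0.360 + 0.000) = min(1, 0.360) = 0.360
(¬c ⊕ ¬((a ⊕ c) ⊕ c)) ⇒ b = min(1, 1 − 0.360 + 0.668) = min(1, 1.308) = 1.000
¬((¬c ⊕ ¬((a ⊕ c) ⊕ c)) ⇒ b) = 1 − 1.000 = 0.000
(c ⇒ c) ⇒ ¬((¬c ⊕ ¬((a ⊕ c) ⊕ c)) ⇒ b) = min(1, 1 − 1.000 + 0.000) = min(1, 0.000) = 0.000

0.000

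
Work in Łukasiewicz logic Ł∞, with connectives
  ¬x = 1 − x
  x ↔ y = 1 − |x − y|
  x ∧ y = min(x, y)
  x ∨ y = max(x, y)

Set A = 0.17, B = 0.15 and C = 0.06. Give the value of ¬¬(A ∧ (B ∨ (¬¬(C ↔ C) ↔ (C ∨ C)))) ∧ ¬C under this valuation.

0.15

C ↔ C = 1 − |0.06 − 0.06| = 1 − 0.00 = 1.00
¬(C ↔ C) = 1 − 1.00 = 0.00
¬¬(C ↔ C) = 1 − 0.00 = 1.00
C ∨ C = max(0.06, 0.06) = 0.06
¬¬(C ↔ C) ↔ (C ∨ C) = 1 − |1.00 − 0.06| = 1 − 0.94 = 0.06
B ∨ (¬¬(C ↔ C) ↔ (C ∨ C)) = max(0.15, 0.06) = 0.15
A ∧ (B ∨ (¬¬(C ↔ C) ↔ (C ∨ C))) = min(0.17, 0.15) = 0.15
¬(A ∧ (B ∨ (¬¬(C ↔ C) ↔ (C ∨ C)))) = 1 − 0.15 = 0.85
¬¬(A ∧ (B ∨ (¬¬(C ↔ C) ↔ (C ∨ C)))) = 1 − 0.85 = 0.15
¬C = 1 − 0.06 = 0.94
¬¬(A ∧ (B ∨ (¬¬(C ↔ C) ↔ (C ∨ C)))) ∧ ¬C = min(0.15, 0.94) = 0.15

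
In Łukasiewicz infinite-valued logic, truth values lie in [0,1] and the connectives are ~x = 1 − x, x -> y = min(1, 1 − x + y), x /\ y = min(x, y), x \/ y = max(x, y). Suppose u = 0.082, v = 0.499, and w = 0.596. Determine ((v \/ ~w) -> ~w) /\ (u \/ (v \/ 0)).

0.499

~w = 1 − 0.596 = 0.404
v \/ ~w = max(0.499, 0.404) = 0.499
(v \/ ~w) -> ~w = min(1, 1 − 0.499 + 0.404) = min(1, 0.905) = 0.905
v \/ 0 = max(0.499, 0.000) = 0.499
u \/ (v \/ 0) = max(0.082, 0.499) = 0.499
((v \/ ~w) -> ~w) /\ (u \/ (v \/ 0)) = min(0.905, 0.499) = 0.499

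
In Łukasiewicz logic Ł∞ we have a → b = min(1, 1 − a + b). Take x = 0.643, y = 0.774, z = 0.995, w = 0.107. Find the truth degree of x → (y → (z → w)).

0.695

z → w = min(1, 1 − 0.995 + 0.107) = min(1, 0.112) = 0.112
y → (z → w) = min(1, 1 − 0.774 + 0.112) = min(1, 0.338) = 0.338
x → (y → (z → w)) = min(1, 1 − 0.643 + 0.338) = min(1, 0.695) = 0.695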